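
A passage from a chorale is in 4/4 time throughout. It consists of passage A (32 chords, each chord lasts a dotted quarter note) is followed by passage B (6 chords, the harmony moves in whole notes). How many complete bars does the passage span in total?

A: 32 × 1.5 = 48 beats = 12 bars.
B: 6 × 4 = 24 beats = 6 bars.
Total: 12 + 6 = 18 bars.

18 bars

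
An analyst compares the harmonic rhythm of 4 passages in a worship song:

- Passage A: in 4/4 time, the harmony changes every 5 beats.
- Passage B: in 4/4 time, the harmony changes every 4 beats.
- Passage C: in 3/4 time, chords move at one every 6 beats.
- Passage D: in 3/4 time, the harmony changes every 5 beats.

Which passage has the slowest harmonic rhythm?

Passage C

A: each chord is 5 beats in 4/4, so 0.8 per bar.
B: each chord is 4 beats in 4/4, so 1 per bar.
C: each chord is 6 beats in 3/4, so 0.5 per bar.
D: each chord is 5 beats in 3/4, so 0.6 per bar.
Slowest is C at 0.5 chords/bar.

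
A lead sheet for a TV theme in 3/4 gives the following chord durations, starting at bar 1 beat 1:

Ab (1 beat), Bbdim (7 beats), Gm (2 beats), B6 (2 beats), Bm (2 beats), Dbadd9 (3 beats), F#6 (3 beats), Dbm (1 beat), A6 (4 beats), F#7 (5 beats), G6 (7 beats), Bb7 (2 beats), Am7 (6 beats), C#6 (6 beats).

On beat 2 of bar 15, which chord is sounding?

Beat 2 of bar 15 is beat (15−1)×3 + 2 = 44 overall.
Running totals: Ab ends at 1, Bbdim ends at 8, Gm ends at 10, B6 ends at 12, Bm ends at 14, Dbadd9 ends at 17, F#6 ends at 20, Dbm ends at 21, A6 ends at 25, F#7 ends at 30, G6 ends at 37, Bb7 ends at 39, Am7 ends at 45.
Beat 44 falls within Am7.

Am7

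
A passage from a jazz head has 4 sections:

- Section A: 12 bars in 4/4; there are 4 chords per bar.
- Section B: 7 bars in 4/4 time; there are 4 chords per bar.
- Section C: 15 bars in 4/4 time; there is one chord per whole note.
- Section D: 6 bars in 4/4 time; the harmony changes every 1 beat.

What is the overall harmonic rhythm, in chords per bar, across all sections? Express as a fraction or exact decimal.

A: 12 bars of 4 beats is 48 beats; at 1 beat each that's 48 chords.
B: 7 bars of 4 beats is 28 beats; at 1 beat each that's 28 chords.
C: 15 bars of 4 beats is 60 beats; at 4 beats each that's 15 chords.
D: 6 bars of 4 beats is 24 beats; at 1 beat each that's 24 chords.
Overall: 115 chords over 40 bars → 115/40 = 2.875 chords per bar.

2.875 chords per bar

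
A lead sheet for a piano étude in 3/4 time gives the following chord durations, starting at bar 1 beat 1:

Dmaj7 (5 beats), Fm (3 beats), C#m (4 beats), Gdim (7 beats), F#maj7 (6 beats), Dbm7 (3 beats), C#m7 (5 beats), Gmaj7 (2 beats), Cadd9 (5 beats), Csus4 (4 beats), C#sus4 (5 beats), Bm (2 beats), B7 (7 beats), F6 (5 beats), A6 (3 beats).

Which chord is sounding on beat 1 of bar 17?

Beat 1 of bar 17 is beat (17−1)×3 + 1 = 49 overall.
Running totals: Dmaj7 ends at 5, Fm ends at 8, C#m ends at 12, Gdim ends at 19, F#maj7 ends at 25, Dbm7 ends at 28, C#m7 ends at 33, Gmaj7 ends at 35, Cadd9 ends at 40, Csus4 ends at 44, C#sus4 ends at 49.
Beat 49 falls within C#sus4.

C#sus4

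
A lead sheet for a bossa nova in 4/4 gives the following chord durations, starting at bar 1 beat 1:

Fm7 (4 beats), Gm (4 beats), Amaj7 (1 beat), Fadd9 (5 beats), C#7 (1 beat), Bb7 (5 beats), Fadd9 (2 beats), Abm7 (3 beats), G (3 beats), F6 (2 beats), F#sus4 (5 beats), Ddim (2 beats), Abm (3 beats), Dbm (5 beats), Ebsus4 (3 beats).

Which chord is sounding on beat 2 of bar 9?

Beat 2 of bar 9 is beat (9−1)×4 + 2 = 34 overall.
Running totals: Fm7 ends at 4, Gm ends at 8, Amaj7 ends at 9, Fadd9 ends at 14, C#7 ends at 15, Bb7 ends at 20, Fadd9 ends at 22, Abm7 ends at 25, G ends at 28, F6 ends at 30, F#sus4 ends at 35.
Beat 34 falls within F#sus4.

F#sus4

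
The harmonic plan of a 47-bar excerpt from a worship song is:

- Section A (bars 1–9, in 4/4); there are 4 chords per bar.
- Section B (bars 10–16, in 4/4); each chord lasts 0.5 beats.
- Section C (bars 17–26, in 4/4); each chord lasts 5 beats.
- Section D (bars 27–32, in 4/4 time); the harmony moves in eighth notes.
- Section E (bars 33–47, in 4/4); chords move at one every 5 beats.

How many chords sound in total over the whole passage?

160 chords

A: 9·4 = 36 beats, 36/1 = 36 chords.
B: 7·4 = 28 beats, 28/0.5 = 56 chords.
C: 10·4 = 40 beats, 40/5 = 8 chords.
D: 6·4 = 24 beats, 24/0.5 = 48 chords.
E: 15·4 = 60 beats, 60/5 = 12 chords.
Total: 36 + 56 + 8 + 48 + 12 = 160.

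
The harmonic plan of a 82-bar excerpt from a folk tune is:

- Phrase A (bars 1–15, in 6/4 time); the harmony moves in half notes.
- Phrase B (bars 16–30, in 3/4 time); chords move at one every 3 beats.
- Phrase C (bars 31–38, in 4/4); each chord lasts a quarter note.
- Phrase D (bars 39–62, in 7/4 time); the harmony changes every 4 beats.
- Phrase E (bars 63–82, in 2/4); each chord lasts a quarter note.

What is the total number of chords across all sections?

A has 90 beats and chords last 2 each, so 45 chords.
B has 45 beats and chords last 3 each, so 15 chords.
C has 32 beats and chords last 1 each, so 32 chords.
D has 168 beats and chords last 4 each, so 42 chords.
E has 40 beats and chords last 1 each, so 40 chords.
Total: 45 + 15 + 32 + 42 + 40 = 174.

174 chords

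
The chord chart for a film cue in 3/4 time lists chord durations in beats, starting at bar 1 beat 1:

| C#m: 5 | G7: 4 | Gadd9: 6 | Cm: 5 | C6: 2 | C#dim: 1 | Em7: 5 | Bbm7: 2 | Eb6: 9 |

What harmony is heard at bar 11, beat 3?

Eb6

Beat 3 of bar 11 is beat (11−1)×3 + 3 = 33 overall.
Running totals: C#m ends at 5, G7 ends at 9, Gadd9 ends at 15, Cm ends at 20, C6 ends at 22, C#dim ends at 23, Em7 ends at 28, Bbm7 ends at 30, Eb6 ends at 39.
Beat 33 falls within Eb6.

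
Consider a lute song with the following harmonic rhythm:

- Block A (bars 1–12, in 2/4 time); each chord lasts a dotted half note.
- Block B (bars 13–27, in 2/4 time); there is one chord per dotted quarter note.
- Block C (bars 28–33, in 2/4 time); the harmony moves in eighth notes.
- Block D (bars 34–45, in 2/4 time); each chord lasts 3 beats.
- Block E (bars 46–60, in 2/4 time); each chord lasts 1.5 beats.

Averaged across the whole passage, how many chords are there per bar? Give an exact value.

A: 12 bars of 2 beats is 24 beats; at 3 beats each that's 8 chords.
B: 15 bars of 2 beats is 30 beats; at 1.5 beats each that's 20 chords.
C: 6 bars of 2 beats is 12 beats; at 0.5 beats each that's 24 chords.
D: 12 bars of 2 beats is 24 beats; at 3 beats each that's 8 chords.
E: 15 bars of 2 beats is 30 beats; at 1.5 beats each that's 20 chords.
Overall: 80 chords over 60 bars → 80/60 = 4/3 chords per bar.

4/3 chords per bar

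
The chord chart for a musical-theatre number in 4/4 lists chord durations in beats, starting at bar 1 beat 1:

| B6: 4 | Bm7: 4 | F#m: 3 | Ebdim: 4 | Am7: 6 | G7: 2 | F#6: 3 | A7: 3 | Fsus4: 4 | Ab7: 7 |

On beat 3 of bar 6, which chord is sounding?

G7

Beat 3 of bar 6 is beat (6−1)×4 + 3 = 23 overall.
Running totals: B6 ends at 4, Bm7 ends at 8, F#m ends at 11, Ebdim ends at 15, Am7 ends at 21, G7 ends at 23.
Beat 23 falls within G7.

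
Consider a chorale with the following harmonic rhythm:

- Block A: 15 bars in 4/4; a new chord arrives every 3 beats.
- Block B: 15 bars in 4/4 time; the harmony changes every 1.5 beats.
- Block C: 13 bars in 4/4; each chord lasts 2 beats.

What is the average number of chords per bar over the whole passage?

A: 15 bars of 4 beats is 60 beats; at 3 beats each that's 20 chords.
B: 15 bars of 4 beats is 60 beats; at 1.5 beats each that's 40 chords.
C: 13 bars of 4 beats is 52 beats; at 2 beats each that's 26 chords.
Overall: 86 chords over 43 bars → 86/43 = 2 chords per bar.

2 chords per bar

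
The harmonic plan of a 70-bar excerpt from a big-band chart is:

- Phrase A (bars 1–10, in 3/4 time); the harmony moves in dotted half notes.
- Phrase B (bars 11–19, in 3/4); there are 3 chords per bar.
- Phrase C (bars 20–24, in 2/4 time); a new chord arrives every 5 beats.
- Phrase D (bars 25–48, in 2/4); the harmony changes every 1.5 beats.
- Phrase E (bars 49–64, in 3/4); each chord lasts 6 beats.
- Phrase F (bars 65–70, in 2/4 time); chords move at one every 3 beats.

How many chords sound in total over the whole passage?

83 chords

A has 30 beats and chords last 3 each, so 10 chords.
B has 27 beats and chords last 1 each, so 27 chords.
C has 10 beats and chords last 5 each, so 2 chords.
D has 48 beats and chords last 1.5 each, so 32 chords.
E has 48 beats and chords last 6 each, so 8 chords.
F has 12 beats and chords last 3 each, so 4 chords.
Total: 10 + 27 + 2 + 32 + 8 + 4 = 83.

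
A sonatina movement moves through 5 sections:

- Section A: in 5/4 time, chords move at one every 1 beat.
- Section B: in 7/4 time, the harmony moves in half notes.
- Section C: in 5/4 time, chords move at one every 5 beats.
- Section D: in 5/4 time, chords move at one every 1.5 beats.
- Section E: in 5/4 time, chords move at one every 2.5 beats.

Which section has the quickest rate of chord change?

A: 5 beats/bar ÷ 1 beat/chord = 5 chords/bar.
B: 7 beats/bar ÷ 2 beats/chord = 3.5 chords/bar.
C: 5 beats/bar ÷ 5 beats/chord = 1 chord/bar.
D: 5 beats/bar ÷ 1.5 beats/chord = 10/3 chords/bar.
E: 5 beats/bar ÷ 2.5 beats/chord = 2 chords/bar.
Fastest is A at 5 chords/bar.

Section A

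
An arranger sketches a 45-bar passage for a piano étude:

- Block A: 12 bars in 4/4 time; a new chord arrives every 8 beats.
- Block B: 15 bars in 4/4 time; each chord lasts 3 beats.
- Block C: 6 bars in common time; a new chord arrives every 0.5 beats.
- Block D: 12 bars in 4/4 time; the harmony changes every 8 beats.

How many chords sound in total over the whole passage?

A: 12 bars × 4 beats = 48 beats; 8 beats/chord → 6 chords.
B: 15 bars × 4 beats = 60 beats; 3 beats/chord → 20 chords.
C: 6 bars × 4 beats = 24 beats; 0.5 beats/chord → 48 chords.
D: 12 bars × 4 beats = 48 beats; 8 beats/chord → 6 chords.
Total: 6 + 20 + 48 + 6 = 80.

80 chords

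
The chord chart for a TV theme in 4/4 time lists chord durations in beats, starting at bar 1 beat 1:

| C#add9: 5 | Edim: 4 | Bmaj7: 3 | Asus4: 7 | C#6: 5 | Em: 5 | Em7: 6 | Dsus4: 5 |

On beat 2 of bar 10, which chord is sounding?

Beat 2 of bar 10 is beat (10−1)×4 + 2 = 38 overall.
Running totals: C#add9 ends at 5, Edim ends at 9, Bmaj7 ends at 12, Asus4 ends at 19, C#6 ends at 24, Em ends at 29, Em7 ends at 35, Dsus4 ends at 40.
Beat 38 falls within Dsus4.

Dsus4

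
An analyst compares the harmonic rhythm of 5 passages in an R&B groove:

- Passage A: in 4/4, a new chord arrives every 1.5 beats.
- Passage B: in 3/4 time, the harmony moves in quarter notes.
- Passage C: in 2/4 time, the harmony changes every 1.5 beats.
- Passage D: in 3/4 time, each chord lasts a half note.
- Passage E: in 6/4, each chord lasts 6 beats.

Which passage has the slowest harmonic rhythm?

Passage E

A: 4/1.5 = 8/3 chords/bar.
B: 3/1 = 3 chords/bar.
C: 2/1.5 = 4/3 chords/bar.
D: 3/2 = 1.5 chords/bar.
E: 6/6 = 1 chord/bar.
Slowest is E at 1 chords/bar.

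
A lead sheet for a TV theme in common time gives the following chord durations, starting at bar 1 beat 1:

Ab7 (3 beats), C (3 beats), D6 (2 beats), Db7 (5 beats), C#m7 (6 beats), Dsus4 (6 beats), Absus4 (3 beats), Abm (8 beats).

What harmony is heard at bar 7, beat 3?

Absus4

Beat 3 of bar 7 is beat (7−1)×4 + 3 = 27 overall.
Running totals: Ab7 ends at 3, C ends at 6, D6 ends at 8, Db7 ends at 13, C#m7 ends at 19, Dsus4 ends at 25, Absus4 ends at 28.
Beat 27 falls within Absus4.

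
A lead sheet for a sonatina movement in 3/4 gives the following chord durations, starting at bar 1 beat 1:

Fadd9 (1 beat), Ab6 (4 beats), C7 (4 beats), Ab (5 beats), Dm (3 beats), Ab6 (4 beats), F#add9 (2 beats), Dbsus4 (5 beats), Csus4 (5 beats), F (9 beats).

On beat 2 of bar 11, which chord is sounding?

Csus4

Beat 2 of bar 11 is beat (11−1)×3 + 2 = 32 overall.
Running totals: Fadd9 ends at 1, Ab6 ends at 5, C7 ends at 9, Ab ends at 14, Dm ends at 17, Ab6 ends at 21, F#add9 ends at 23, Dbsus4 ends at 28, Csus4 ends at 33.
Beat 32 falls within Csus4.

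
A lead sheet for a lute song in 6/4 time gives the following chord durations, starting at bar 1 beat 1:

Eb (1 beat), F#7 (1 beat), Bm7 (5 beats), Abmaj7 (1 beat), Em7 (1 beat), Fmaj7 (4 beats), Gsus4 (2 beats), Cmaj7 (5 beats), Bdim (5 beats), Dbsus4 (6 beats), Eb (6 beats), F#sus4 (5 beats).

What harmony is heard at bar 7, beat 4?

F#sus4

Beat 4 of bar 7 is beat (7−1)×6 + 4 = 40 overall.
Running totals: Eb ends at 1, F#7 ends at 2, Bm7 ends at 7, Abmaj7 ends at 8, Em7 ends at 9, Fmaj7 ends at 13, Gsus4 ends at 15, Cmaj7 ends at 20, Bdim ends at 25, Dbsus4 ends at 31, Eb ends at 37, F#sus4 ends at 42.
Beat 40 falls within F#sus4.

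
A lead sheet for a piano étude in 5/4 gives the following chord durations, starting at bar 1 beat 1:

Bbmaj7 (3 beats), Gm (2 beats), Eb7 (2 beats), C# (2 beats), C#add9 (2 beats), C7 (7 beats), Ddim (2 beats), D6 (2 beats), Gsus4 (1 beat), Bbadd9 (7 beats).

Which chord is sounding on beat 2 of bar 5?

D6

Beat 2 of bar 5 is beat (5−1)×5 + 2 = 22 overall.
Running totals: Bbmaj7 ends at 3, Gm ends at 5, Eb7 ends at 7, C# ends at 9, C#add9 ends at 11, C7 ends at 18, Ddim ends at 20, D6 ends at 22.
Beat 22 falls within D6.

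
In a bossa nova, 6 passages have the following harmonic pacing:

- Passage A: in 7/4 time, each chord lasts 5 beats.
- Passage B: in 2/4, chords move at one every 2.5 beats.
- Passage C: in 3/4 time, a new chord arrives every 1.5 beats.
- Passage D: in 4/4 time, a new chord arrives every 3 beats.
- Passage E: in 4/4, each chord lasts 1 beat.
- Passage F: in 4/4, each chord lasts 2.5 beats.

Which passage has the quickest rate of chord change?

Passage E

A: 7 beats/bar ÷ 5 beats/chord = 1.4 chords/bar.
B: 2 beats/bar ÷ 2.5 beats/chord = 0.8 chords/bar.
C: 3 beats/bar ÷ 1.5 beats/chord = 2 chords/bar.
D: 4 beats/bar ÷ 3 beats/chord = 4/3 chords/bar.
E: 4 beats/bar ÷ 1 beat/chord = 4 chords/bar.
F: 4 beats/bar ÷ 2.5 beats/chord = 1.6 chords/bar.
Fastest is E at 4 chords/bar.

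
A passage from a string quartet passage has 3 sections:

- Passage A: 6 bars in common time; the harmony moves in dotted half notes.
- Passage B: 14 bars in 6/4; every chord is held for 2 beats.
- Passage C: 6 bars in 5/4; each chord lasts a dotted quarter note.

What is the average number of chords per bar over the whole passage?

35/13 chords per bar

A: 6 bars of 4 beats is 24 beats; at 3 beats each that's 8 chords.
B: 14 bars of 6 beats is 84 beats; at 2 beats each that's 42 chords.
C: 6 bars of 5 beats is 30 beats; at 1.5 beats each that's 20 chords.
Overall: 70 chords over 26 bars → 70/26 = 35/13 chords per bar.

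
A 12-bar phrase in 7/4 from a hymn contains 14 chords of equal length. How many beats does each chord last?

12 bars × 7 beats/bar = 84 beats total.
84 beats ÷ 14 chords = 6 beats per chord.

6 beats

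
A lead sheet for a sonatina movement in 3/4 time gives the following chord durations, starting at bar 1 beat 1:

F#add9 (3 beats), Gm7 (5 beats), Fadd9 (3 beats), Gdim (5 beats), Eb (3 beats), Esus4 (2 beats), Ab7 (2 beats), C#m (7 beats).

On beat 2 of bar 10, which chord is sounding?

Beat 2 of bar 10 is beat (10−1)×3 + 2 = 29 overall.
Running totals: F#add9 ends at 3, Gm7 ends at 8, Fadd9 ends at 11, Gdim ends at 16, Eb ends at 19, Esus4 ends at 21, Ab7 ends at 23, C#m ends at 30.
Beat 29 falls within C#m.

C#m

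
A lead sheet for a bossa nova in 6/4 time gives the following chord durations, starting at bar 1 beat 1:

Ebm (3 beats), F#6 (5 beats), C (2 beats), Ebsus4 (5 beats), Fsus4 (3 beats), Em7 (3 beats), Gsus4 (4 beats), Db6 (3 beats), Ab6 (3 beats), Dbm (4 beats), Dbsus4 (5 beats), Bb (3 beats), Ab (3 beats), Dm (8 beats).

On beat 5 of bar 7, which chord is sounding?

Beat 5 of bar 7 is beat (7−1)×6 + 5 = 41 overall.
Running totals: Ebm ends at 3, F#6 ends at 8, C ends at 10, Ebsus4 ends at 15, Fsus4 ends at 18, Em7 ends at 21, Gsus4 ends at 25, Db6 ends at 28, Ab6 ends at 31, Dbm ends at 35, Dbsus4 ends at 40, Bb ends at 43.
Beat 41 falls within Bb.

Bb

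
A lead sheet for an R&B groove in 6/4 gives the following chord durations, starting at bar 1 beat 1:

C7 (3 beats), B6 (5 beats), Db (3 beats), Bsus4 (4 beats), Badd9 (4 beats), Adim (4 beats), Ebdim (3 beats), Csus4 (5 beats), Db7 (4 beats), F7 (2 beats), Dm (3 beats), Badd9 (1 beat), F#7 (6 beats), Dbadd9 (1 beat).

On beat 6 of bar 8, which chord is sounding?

Dbadd9

Beat 6 of bar 8 is beat (8−1)×6 + 6 = 48 overall.
Running totals: C7 ends at 3, B6 ends at 8, Db ends at 11, Bsus4 ends at 15, Badd9 ends at 19, Adim ends at 23, Ebdim ends at 26, Csus4 ends at 31, Db7 ends at 35, F7 ends at 37, Dm ends at 40, Badd9 ends at 41, F#7 ends at 47, Dbadd9 ends at 48.
Beat 48 falls within Dbadd9.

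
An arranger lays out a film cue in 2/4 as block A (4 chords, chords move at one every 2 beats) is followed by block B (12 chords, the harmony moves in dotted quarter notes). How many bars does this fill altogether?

A: 4 × 2 = 8 beats = 4 bars.
B: 12 × 1.5 = 18 beats = 9 bars.
Total: 4 + 9 = 13 bars.

13 bars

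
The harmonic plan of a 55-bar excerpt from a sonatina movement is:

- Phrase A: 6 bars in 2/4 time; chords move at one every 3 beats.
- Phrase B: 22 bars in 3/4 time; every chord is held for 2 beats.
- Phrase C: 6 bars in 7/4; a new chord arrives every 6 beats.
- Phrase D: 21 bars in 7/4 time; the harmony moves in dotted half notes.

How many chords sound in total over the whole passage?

A: 6 bars × 2 beats = 12 beats; 3 beats/chord → 4 chords.
B: 22 bars × 3 beats = 66 beats; 2 beats/chord → 33 chords.
C: 6 bars × 7 beats = 42 beats; 6 beats/chord → 7 chords.
D: 21 bars × 7 beats = 147 beats; 3 beats/chord → 49 chords.
Total: 4 + 33 + 7 + 49 = 93.

93 chords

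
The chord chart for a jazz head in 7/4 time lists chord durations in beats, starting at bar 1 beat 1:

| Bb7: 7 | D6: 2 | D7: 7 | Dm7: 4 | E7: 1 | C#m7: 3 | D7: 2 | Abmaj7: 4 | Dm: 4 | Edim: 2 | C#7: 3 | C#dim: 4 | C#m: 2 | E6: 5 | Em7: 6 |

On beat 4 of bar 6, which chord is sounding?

C#7

Beat 4 of bar 6 is beat (6−1)×7 + 4 = 39 overall.
Running totals: Bb7 ends at 7, D6 ends at 9, D7 ends at 16, Dm7 ends at 20, E7 ends at 21, C#m7 ends at 24, D7 ends at 26, Abmaj7 ends at 30, Dm ends at 34, Edim ends at 36, C#7 ends at 39.
Beat 39 falls within C#7.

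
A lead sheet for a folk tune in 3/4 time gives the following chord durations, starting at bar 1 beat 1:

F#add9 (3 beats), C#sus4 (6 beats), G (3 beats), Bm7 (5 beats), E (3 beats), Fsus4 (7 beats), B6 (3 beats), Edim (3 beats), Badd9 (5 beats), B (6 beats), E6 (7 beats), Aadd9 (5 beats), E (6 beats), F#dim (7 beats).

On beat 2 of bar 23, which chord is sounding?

Beat 2 of bar 23 is beat (23−1)×3 + 2 = 68 overall.
Running totals: F#add9 ends at 3, C#sus4 ends at 9, G ends at 12, Bm7 ends at 17, E ends at 20, Fsus4 ends at 27, B6 ends at 30, Edim ends at 33, Badd9 ends at 38, B ends at 44, E6 ends at 51, Aadd9 ends at 56, E ends at 62, F#dim ends at 69.
Beat 68 falls within F#dim.

F#dim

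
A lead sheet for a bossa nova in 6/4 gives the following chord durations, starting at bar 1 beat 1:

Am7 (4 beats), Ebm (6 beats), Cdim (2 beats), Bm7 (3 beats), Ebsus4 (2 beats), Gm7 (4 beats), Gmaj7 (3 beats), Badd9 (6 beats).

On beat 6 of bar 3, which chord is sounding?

Gm7

Beat 6 of bar 3 is beat (3−1)×6 + 6 = 18 overall.
Running totals: Am7 ends at 4, Ebm ends at 10, Cdim ends at 12, Bm7 ends at 15, Ebsus4 ends at 17, Gm7 ends at 21.
Beat 18 falls within Gm7.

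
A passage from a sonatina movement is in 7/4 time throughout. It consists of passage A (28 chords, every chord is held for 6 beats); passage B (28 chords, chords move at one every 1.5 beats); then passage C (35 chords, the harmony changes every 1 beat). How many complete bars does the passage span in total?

35 bars

A: 28 × 6 = 168 beats = 24 bars.
B: 28 × 1.5 = 42 beats = 6 bars.
C: 35 × 1 = 35 beats = 5 bars.
Total: 24 + 6 + 5 = 35 bars.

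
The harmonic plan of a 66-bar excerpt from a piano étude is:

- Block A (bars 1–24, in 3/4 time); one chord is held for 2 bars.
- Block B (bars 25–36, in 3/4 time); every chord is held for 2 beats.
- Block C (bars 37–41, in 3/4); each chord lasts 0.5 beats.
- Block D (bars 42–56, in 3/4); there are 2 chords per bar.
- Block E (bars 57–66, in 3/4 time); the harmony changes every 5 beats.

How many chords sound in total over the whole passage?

96 chords

A: 24·3 = 72 beats, 72/6 = 12 chords.
B: 12·3 = 36 beats, 36/2 = 18 chords.
C: 5·3 = 15 beats, 15/0.5 = 30 chords.
D: 15·3 = 45 beats, 45/1.5 = 30 chords.
E: 10·3 = 30 beats, 30/5 = 6 chords.
Total: 12 + 18 + 30 + 30 + 6 = 96.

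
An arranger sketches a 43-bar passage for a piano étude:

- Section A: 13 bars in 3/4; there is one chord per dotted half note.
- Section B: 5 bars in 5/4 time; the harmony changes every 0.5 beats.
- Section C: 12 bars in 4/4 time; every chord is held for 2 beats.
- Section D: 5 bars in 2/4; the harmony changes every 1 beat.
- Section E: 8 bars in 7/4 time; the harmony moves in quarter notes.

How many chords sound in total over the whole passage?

153 chords

A: 13 bars × 3 beats = 39 beats; 3 beats/chord → 13 chords.
B: 5 bars × 5 beats = 25 beats; 0.5 beats/chord → 50 chords.
C: 12 bars × 4 beats = 48 beats; 2 beats/chord → 24 chords.
D: 5 bars × 2 beats = 10 beats; 1 beat/chord → 10 chords.
E: 8 bars × 7 beats = 56 beats; 1 beat/chord → 56 chords.
Total: 13 + 50 + 24 + 10 + 56 = 153.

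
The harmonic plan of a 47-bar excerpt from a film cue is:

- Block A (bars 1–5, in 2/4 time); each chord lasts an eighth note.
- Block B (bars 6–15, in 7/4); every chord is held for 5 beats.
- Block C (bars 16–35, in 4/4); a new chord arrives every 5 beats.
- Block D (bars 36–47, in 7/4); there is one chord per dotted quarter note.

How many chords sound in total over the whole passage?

106 chords

A: 5 bars × 2 beats = 10 beats; 0.5 beats/chord → 20 chords.
B: 10 bars × 7 beats = 70 beats; 5 beats/chord → 14 chords.
C: 20 bars × 4 beats = 80 beats; 5 beats/chord → 16 chords.
D: 12 bars × 7 beats = 84 beats; 1.5 beats/chord → 56 chords.
Total: 20 + 14 + 16 + 56 = 106.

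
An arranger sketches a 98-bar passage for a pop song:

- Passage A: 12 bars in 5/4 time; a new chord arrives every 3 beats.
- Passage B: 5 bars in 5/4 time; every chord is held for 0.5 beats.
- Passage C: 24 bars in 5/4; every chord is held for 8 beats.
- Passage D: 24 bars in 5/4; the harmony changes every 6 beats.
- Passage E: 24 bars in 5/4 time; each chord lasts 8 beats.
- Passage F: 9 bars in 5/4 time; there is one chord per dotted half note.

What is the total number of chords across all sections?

135 chords

A: 12 bars × 5 beats = 60 beats; 3 beats/chord → 20 chords.
B: 5 bars × 5 beats = 25 beats; 0.5 beats/chord → 50 chords.
C: 24 bars × 5 beats = 120 beats; 8 beats/chord → 15 chords.
D: 24 bars × 5 beats = 120 beats; 6 beats/chord → 20 chords.
E: 24 bars × 5 beats = 120 beats; 8 beats/chord → 15 chords.
F: 9 bars × 5 beats = 45 beats; 3 beats/chord → 15 chords.
Total: 20 + 50 + 15 + 20 + 15 + 15 = 135.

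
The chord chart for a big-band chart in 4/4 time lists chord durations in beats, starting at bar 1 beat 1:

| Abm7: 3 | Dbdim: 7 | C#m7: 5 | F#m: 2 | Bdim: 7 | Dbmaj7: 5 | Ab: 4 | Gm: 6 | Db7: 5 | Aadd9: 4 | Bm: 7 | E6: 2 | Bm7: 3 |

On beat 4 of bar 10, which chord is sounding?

Db7

Beat 4 of bar 10 is beat (10−1)×4 + 4 = 40 overall.
Running totals: Abm7 ends at 3, Dbdim ends at 10, C#m7 ends at 15, F#m ends at 17, Bdim ends at 24, Dbmaj7 ends at 29, Ab ends at 33, Gm ends at 39, Db7 ends at 44.
Beat 40 falls within Db7.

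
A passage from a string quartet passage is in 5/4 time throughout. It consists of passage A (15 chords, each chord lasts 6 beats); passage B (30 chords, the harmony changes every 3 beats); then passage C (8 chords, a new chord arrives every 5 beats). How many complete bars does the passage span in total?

44 bars

A: 15 × 6 = 90 beats = 18 bars.
B: 30 × 3 = 90 beats = 18 bars.
C: 8 × 5 = 40 beats = 8 bars.
Total: 18 + 18 + 8 = 44 bars.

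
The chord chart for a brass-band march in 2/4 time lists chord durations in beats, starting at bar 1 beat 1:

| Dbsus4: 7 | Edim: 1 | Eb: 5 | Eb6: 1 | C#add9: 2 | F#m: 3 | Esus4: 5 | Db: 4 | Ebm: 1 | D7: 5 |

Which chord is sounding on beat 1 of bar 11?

Esus4

Beat 1 of bar 11 is beat (11−1)×2 + 1 = 21 overall.
Running totals: Dbsus4 ends at 7, Edim ends at 8, Eb ends at 13, Eb6 ends at 14, C#add9 ends at 16, F#m ends at 19, Esus4 ends at 24.
Beat 21 falls within Esus4.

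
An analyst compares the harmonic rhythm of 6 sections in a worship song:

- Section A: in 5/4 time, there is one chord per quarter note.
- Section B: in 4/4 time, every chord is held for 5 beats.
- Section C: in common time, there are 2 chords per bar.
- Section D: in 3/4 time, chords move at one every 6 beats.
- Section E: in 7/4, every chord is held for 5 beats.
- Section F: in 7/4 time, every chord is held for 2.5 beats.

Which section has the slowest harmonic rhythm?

A: 5 beats/bar ÷ 1 beat/chord = 5 chords/bar.
B: 4 beats/bar ÷ 5 beats/chord = 0.8 chords/bar.
C: 4 beats/bar ÷ 2 beats/chord = 2 chords/bar.
D: 3 beats/bar ÷ 6 beats/chord = 0.5 chords/bar.
E: 7 beats/bar ÷ 5 beats/chord = 1.4 chords/bar.
F: 7 beats/bar ÷ 2.5 beats/chord = 2.8 chords/bar.
Slowest is D at 0.5 chords/bar.

Section D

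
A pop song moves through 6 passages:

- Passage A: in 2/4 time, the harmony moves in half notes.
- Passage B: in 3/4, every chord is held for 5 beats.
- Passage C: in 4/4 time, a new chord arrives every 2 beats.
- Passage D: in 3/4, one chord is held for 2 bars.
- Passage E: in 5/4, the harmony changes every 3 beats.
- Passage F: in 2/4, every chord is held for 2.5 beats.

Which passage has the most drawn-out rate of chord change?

A: 2/2 = 1 chord/bar.
B: 3/5 = 0.6 chords/bar.
C: 4/2 = 2 chords/bar.
D: 3/6 = 0.5 chords/bar.
E: 5/3 = 5/3 chords/bar.
F: 2/2.5 = 0.8 chords/bar.
Slowest is D at 0.5 chords/bar.

Passage D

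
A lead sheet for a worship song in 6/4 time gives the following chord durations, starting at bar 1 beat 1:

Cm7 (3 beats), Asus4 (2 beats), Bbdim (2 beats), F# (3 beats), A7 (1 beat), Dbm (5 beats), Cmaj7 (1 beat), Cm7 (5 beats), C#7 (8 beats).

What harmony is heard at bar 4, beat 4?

Beat 4 of bar 4 is beat (4−1)×6 + 4 = 22 overall.
Running totals: Cm7 ends at 3, Asus4 ends at 5, Bbdim ends at 7, F# ends at 10, A7 ends at 11, Dbm ends at 16, Cmaj7 ends at 17, Cm7 ends at 22.
Beat 22 falls within Cm7.

Cm7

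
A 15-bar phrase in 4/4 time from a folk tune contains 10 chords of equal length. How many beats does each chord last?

6 beats

15 bars × 4 beats/bar = 60 beats total.
60 beats ÷ 10 chords = 6 beats per chord.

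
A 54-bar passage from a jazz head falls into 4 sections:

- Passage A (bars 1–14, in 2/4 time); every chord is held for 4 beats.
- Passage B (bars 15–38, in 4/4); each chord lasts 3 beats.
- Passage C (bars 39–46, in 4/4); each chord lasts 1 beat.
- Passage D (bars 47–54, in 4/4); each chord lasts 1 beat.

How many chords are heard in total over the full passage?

103 chords

A: 14·2 = 28 beats, 28/4 = 7 chords.
B: 24·4 = 96 beats, 96/3 = 32 chords.
C: 8·4 = 32 beats, 32/1 = 32 chords.
D: 8·4 = 32 beats, 32/1 = 32 chords.
Total: 7 + 32 + 32 + 32 = 103.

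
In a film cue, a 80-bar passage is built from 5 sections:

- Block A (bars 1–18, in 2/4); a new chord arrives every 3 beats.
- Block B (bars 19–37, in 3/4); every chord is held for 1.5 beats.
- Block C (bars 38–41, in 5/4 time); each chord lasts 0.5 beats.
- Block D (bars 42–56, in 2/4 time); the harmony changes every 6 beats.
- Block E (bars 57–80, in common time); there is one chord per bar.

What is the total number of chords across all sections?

119 chords

A: 18 bars × 2 beats = 36 beats; 3 beats/chord → 12 chords.
B: 19 bars × 3 beats = 57 beats; 1.5 beats/chord → 38 chords.
C: 4 bars × 5 beats = 20 beats; 0.5 beats/chord → 40 chords.
D: 15 bars × 2 beats = 30 beats; 6 beats/chord → 5 chords.
E: 24 bars × 4 beats = 96 beats; 4 beats/chord → 24 chords.
Total: 12 + 38 + 40 + 5 + 24 = 119.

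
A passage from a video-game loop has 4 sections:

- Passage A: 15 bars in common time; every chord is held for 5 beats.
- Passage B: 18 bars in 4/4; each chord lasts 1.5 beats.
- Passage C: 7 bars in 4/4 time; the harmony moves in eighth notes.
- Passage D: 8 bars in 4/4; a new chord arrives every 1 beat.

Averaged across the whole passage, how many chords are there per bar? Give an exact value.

37/12 chords per bar

A: 15 × 4 = 60 beats ÷ 5 = 12 chords.
B: 18 × 4 = 72 beats ÷ 1.5 = 48 chords.
C: 7 × 4 = 28 beats ÷ 0.5 = 56 chords.
D: 8 × 4 = 32 beats ÷ 1 = 32 chords.
Overall: 148 chords over 48 bars → 148/48 = 37/12 chords per bar.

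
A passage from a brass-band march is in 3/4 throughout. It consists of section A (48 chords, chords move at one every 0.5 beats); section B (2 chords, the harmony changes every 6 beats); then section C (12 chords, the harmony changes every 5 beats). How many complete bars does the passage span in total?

A: 48 × 0.5 = 24 beats = 8 bars.
B: 2 × 6 = 12 beats = 4 bars.
C: 12 × 5 = 60 beats = 20 bars.
Total: 8 + 4 + 20 = 32 bars.

32 bars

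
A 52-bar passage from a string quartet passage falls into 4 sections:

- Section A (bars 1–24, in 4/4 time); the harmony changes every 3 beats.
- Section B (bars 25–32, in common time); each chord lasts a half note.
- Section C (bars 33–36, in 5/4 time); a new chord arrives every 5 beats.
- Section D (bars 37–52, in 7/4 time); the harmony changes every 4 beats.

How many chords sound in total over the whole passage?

A: 24 bars × 4 beats = 96 beats; 3 beats/chord → 32 chords.
B: 8 bars × 4 beats = 32 beats; 2 beats/chord → 16 chords.
C: 4 bars × 5 beats = 20 beats; 5 beats/chord → 4 chords.
D: 16 bars × 7 beats = 112 beats; 4 beats/chord → 28 chords.
Total: 32 + 16 + 4 + 28 = 80.

80 chords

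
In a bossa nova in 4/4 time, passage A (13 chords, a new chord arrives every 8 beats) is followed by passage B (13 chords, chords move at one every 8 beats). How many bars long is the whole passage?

52 bars

A: 13 × 8 = 104 beats = 26 bars.
B: 13 × 8 = 104 beats = 26 bars.
Total: 26 + 26 = 52 bars.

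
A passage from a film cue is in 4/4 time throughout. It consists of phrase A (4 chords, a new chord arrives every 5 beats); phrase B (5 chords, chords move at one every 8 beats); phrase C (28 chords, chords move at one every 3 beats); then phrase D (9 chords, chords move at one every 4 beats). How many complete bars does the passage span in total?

45 bars

A: 4 × 5 = 20 beats = 5 bars.
B: 5 × 8 = 40 beats = 10 bars.
C: 28 × 3 = 84 beats = 21 bars.
D: 9 × 4 = 36 beats = 9 bars.
Total: 5 + 10 + 21 + 9 = 45 bars.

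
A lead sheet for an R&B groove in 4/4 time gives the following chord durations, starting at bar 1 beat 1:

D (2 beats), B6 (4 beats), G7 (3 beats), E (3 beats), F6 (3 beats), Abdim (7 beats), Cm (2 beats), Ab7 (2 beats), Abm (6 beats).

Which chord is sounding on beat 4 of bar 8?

Beat 4 of bar 8 is beat (8−1)×4 + 4 = 32 overall.
Running totals: D ends at 2, B6 ends at 6, G7 ends at 9, E ends at 12, F6 ends at 15, Abdim ends at 22, Cm ends at 24, Ab7 ends at 26, Abm ends at 32.
Beat 32 falls within Abm.

Abm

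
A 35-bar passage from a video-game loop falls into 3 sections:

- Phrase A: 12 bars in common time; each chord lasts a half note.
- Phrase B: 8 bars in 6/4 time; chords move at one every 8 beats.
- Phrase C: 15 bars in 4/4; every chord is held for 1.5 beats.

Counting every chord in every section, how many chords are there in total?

A has 48 beats and chords last 2 each, so 24 chords.
B has 48 beats and chords last 8 each, so 6 chords.
C has 60 beats and chords last 1.5 each, so 40 chords.
Total: 24 + 6 + 40 = 70.

70 chords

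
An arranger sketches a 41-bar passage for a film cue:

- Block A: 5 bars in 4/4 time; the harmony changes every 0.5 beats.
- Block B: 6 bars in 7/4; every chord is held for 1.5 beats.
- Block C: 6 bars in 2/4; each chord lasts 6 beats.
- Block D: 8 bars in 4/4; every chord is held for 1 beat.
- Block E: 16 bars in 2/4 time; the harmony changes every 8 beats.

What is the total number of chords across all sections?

A has 20 beats and chords last 0.5 each, so 40 chords.
B has 42 beats and chords last 1.5 each, so 28 chords.
C has 12 beats and chords last 6 each, so 2 chords.
D has 32 beats and chords last 1 each, so 32 chords.
E has 32 beats and chords last 8 each, so 4 chords.
Total: 40 + 28 + 2 + 32 + 4 = 106.

106 chords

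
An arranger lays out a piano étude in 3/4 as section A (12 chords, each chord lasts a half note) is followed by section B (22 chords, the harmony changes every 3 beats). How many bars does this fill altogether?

A: 12 × 2 = 24 beats = 8 bars.
B: 22 × 3 = 66 beats = 22 bars.
Total: 8 + 22 = 30 bars.

30 bars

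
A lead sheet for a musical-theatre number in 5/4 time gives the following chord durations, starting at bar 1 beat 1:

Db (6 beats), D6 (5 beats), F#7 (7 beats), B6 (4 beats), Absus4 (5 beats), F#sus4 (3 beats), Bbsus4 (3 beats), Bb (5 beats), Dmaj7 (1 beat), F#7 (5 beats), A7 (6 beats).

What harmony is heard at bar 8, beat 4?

Dmaj7

Beat 4 of bar 8 is beat (8−1)×5 + 4 = 39 overall.
Running totals: Db ends at 6, D6 ends at 11, F#7 ends at 18, B6 ends at 22, Absus4 ends at 27, F#sus4 ends at 30, Bbsus4 ends at 33, Bb ends at 38, Dmaj7 ends at 39.
Beat 39 falls within Dmaj7.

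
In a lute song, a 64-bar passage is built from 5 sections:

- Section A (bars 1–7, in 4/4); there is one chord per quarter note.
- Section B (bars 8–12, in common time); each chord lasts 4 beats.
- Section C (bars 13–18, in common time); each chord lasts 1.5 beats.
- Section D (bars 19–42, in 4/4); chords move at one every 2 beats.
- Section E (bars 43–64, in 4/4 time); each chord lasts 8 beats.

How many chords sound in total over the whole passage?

108 chords

A: 7 bars × 4 beats = 28 beats; 1 beat/chord → 28 chords.
B: 5 bars × 4 beats = 20 beats; 4 beats/chord → 5 chords.
C: 6 bars × 4 beats = 24 beats; 1.5 beats/chord → 16 chords.
D: 24 bars × 4 beats = 96 beats; 2 beats/chord → 48 chords.
E: 22 bars × 4 beats = 88 beats; 8 beats/chord → 11 chords.
Total: 28 + 5 + 16 + 48 + 11 = 108.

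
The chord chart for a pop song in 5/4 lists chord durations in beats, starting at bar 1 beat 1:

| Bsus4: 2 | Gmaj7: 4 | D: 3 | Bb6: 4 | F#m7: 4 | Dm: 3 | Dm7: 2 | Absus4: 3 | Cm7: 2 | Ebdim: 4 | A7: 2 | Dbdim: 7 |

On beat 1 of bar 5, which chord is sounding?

Dm7

Beat 1 of bar 5 is beat (5−1)×5 + 1 = 21 overall.
Running totals: Bsus4 ends at 2, Gmaj7 ends at 6, D ends at 9, Bb6 ends at 13, F#m7 ends at 17, Dm ends at 20, Dm7 ends at 22.
Beat 21 falls within Dm7.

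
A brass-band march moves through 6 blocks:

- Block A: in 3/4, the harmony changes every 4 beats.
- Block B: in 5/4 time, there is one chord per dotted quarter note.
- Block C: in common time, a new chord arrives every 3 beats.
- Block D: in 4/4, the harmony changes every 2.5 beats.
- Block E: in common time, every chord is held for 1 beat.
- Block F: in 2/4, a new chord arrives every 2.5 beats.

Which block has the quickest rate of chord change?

Block E

A: 3/4 = 0.75 chords/bar.
B: 5/1.5 = 10/3 chords/bar.
C: 4/3 = 4/3 chords/bar.
D: 4/2.5 = 1.6 chords/bar.
E: 4/1 = 4 chords/bar.
F: 2/2.5 = 0.8 chords/bar.
Fastest is E at 4 chords/bar.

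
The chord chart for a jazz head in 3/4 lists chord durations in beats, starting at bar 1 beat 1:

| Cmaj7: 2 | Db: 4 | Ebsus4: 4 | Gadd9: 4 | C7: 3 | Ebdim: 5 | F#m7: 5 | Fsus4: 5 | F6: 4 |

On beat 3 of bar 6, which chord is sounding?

Beat 3 of bar 6 is beat (6−1)×3 + 3 = 18 overall.
Running totals: Cmaj7 ends at 2, Db ends at 6, Ebsus4 ends at 10, Gadd9 ends at 14, C7 ends at 17, Ebdim ends at 22.
Beat 18 falls within Ebdim.

Ebdim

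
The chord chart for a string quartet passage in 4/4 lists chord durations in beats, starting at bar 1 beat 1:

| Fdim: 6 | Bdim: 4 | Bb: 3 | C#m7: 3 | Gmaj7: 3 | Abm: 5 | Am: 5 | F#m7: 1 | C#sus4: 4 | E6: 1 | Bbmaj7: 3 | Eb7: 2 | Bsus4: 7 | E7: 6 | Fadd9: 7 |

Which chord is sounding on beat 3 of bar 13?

Beat 3 of bar 13 is beat (13−1)×4 + 3 = 51 overall.
Running totals: Fdim ends at 6, Bdim ends at 10, Bb ends at 13, C#m7 ends at 16, Gmaj7 ends at 19, Abm ends at 24, Am ends at 29, F#m7 ends at 30, C#sus4 ends at 34, E6 ends at 35, Bbmaj7 ends at 38, Eb7 ends at 40, Bsus4 ends at 47, E7 ends at 53.
Beat 51 falls within E7.

E7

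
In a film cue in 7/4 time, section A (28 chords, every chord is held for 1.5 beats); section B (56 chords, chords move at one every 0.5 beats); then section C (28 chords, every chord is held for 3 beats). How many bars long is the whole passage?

A: 28 × 1.5 = 42 beats = 6 bars.
B: 56 × 0.5 = 28 beats = 4 bars.
C: 28 × 3 = 84 beats = 12 bars.
Total: 6 + 4 + 12 = 22 bars.

22 bars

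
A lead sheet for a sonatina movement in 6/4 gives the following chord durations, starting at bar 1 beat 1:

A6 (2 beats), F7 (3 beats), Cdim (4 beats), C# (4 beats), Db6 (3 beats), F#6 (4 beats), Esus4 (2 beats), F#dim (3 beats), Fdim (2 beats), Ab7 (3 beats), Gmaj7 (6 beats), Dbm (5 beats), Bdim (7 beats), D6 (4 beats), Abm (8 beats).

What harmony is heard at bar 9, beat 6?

Beat 6 of bar 9 is beat (9−1)×6 + 6 = 54 overall.
Running totals: A6 ends at 2, F7 ends at 5, Cdim ends at 9, C# ends at 13, Db6 ends at 16, F#6 ends at 20, Esus4 ends at 22, F#dim ends at 25, Fdim ends at 27, Ab7 ends at 30, Gmaj7 ends at 36, Dbm ends at 41, Bdim ends at 48, D6 ends at 52, Abm ends at 60.
Beat 54 falls within Abm.

Abm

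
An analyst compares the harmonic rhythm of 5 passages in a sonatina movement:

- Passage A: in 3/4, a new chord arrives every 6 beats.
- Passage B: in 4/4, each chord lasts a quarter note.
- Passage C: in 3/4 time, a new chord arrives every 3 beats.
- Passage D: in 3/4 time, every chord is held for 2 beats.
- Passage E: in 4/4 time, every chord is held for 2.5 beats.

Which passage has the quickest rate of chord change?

A: each chord is 6 beats in 3/4, so 0.5 per bar.
B: each chord is 1 beat in 4/4, so 4 per bar.
C: each chord is 3 beats in 3/4, so 1 per bar.
D: each chord is 2 beats in 3/4, so 1.5 per bar.
E: each chord is 2.5 beats in 4/4, so 1.6 per bar.
Fastest is B at 4 chords/bar.

Passage B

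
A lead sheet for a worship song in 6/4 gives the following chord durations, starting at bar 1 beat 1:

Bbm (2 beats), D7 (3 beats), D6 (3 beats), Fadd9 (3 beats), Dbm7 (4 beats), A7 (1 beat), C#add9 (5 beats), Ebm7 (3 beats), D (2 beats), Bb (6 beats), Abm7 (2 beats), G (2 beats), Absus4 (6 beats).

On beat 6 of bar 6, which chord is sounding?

Beat 6 of bar 6 is beat (6−1)×6 + 6 = 36 overall.
Running totals: Bbm ends at 2, D7 ends at 5, D6 ends at 8, Fadd9 ends at 11, Dbm7 ends at 15, A7 ends at 16, C#add9 ends at 21, Ebm7 ends at 24, D ends at 26, Bb ends at 32, Abm7 ends at 34, G ends at 36.
Beat 36 falls within G.

G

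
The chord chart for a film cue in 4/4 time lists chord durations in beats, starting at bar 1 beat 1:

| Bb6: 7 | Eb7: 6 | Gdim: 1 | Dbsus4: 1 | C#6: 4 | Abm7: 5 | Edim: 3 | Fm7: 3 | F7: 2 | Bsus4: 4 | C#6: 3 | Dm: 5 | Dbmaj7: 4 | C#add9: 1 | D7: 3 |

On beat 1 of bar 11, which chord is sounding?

Beat 1 of bar 11 is beat (11−1)×4 + 1 = 41 overall.
Running totals: Bb6 ends at 7, Eb7 ends at 13, Gdim ends at 14, Dbsus4 ends at 15, C#6 ends at 19, Abm7 ends at 24, Edim ends at 27, Fm7 ends at 30, F7 ends at 32, Bsus4 ends at 36, C#6 ends at 39, Dm ends at 44.
Beat 41 falls within Dm.

Dm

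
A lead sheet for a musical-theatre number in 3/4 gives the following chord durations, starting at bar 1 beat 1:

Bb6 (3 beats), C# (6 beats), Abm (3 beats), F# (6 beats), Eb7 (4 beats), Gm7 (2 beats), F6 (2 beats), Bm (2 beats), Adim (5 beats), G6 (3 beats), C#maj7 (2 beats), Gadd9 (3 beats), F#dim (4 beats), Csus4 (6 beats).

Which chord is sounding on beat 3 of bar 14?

F#dim

Beat 3 of bar 14 is beat (14−1)×3 + 3 = 42 overall.
Running totals: Bb6 ends at 3, C# ends at 9, Abm ends at 12, F# ends at 18, Eb7 ends at 22, Gm7 ends at 24, F6 ends at 26, Bm ends at 28, Adim ends at 33, G6 ends at 36, C#maj7 ends at 38, Gadd9 ends at 41, F#dim ends at 45.
Beat 42 falls within F#dim.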